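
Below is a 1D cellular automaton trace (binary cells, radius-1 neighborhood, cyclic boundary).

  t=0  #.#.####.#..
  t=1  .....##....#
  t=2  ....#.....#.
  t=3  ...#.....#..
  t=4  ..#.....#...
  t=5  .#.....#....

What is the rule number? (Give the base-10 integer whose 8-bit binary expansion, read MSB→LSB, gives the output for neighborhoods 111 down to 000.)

130

  ###|#  b7=1 t=0,i=5
  ##.|.  b6=0 t=0,i=7
  #.#|.  b5=0 t=0,i=1
  #..|.  b4=0 t=0,i=10
  .##|.  b3=0 t=0,i=4
  .#.|.  b2=0 t=0,i=0
  ..#|#  b1=1 t=0,i=11
  ...|.  b0=0 t=1,i=1
  bits 10000010 = 130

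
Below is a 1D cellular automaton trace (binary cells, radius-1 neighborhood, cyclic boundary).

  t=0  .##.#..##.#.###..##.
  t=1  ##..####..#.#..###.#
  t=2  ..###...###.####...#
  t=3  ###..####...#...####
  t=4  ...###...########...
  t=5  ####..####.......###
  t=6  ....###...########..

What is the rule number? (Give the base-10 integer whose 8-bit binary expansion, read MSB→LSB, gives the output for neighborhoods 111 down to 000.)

  nb ###: next=.  (t=0,i=13, bit7=0)
  nb ##.: next=.  (t=0,i=2, bit6=0)
  nb #.#: next=.  (t=0,i=3, bit5=0)
  nb #..: next=#  (t=0,i=5, bit4=1)
  nb .##: next=#  (t=0,i=1, bit3=1)
  nb .#.: next=#  (t=0,i=4, bit2=1)
  nb ..#: next=#  (t=0,i=0, bit1=1)
  nb ...: next=#  (t=2,i=6, bit0=1)
  bits 00011111 = 31

31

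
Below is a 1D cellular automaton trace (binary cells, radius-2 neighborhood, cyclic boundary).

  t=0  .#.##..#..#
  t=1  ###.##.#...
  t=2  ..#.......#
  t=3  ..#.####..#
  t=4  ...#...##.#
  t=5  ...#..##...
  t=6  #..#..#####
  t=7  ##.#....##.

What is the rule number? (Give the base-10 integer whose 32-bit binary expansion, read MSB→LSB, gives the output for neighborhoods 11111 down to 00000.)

  [31] ##### => #  t=6,i=8
  [30] ####. => .  t=3,i=6
  [29] ###.# => #  t=1,i=2
  [28] ###.. => #  t=3,i=7
  [27] ##.## => .  t=1,i=3
  [26] ##.#. => .  t=1,i=6
  [25] ##..# => #  t=0,i=5
  [24] ##... => #  t=5,i=8
  [23] #.### => .  t=3,i=4
  [22] #.##. => .  t=0,i=3
  [21] #.#.# => #  t=0,i=1
  [20] #.#.. => .  t=1,i=7
  [19] #..## => .  t=5,i=5
  [18] #..#. => .  t=0,i=6
  [17] #...# => .  t=1,i=9
  [16] #.... => #  t=2,i=4
  [15] .#### => .  t=3,i=5
  [14] .###. => .  t=1,i=1
  [13] .##.# => .  t=1,i=5
  [12] .##.. => #  t=0,i=4
  [11] .#.## => #  t=0,i=2
  [10] .#.#. => #  t=0,i=0
  [9] .#..# => .  t=0,i=8
  [8] .#... => .  t=1,i=8
  [7] ..### => .  t=1,i=0
  [6] ..##. => #  t=4,i=7
  [5] ..#.# => .  t=0,i=10
  [4] ..#.. => #  t=0,i=7
  [3] ...## => #  t=1,i=10
  [2] ...#. => .  t=2,i=9
  [1] ....# => .  t=2,i=8
  [0] ..... => #  t=2,i=5
  bits 10110011001000010001110001011001 = 3005291609

3005291609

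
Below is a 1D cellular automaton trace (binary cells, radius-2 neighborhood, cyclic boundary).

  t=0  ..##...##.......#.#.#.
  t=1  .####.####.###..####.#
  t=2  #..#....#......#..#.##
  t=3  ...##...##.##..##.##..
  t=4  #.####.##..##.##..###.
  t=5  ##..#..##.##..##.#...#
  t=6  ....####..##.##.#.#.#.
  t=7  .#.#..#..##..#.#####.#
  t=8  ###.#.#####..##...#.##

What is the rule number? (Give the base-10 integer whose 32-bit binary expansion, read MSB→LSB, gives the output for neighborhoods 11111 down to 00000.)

  ##### -> .   bit 31 = 0  t=7,i=17
  ####. -> #   bit 30 = 1  t=1,i=3
  ###.# -> .   bit 29 = 0  t=1,i=4
  ###.. -> .   bit 28 = 0  t=1,i=13
  ##.## -> .   bit 27 = 0  t=1,i=5
  ##.#. -> #   bit 26 = 1  t=1,i=20
  ##..# -> .   bit 25 = 0  t=1,i=14
  ##... -> #   bit 24 = 1  t=0,i=4
  #.### -> .   bit 23 = 0  t=1,i=1
  #.##. -> #   bit 22 = 1  t=3,i=11
  #.#.# -> #   bit 21 = 1  t=0,i=18
  #.#.. -> .   bit 20 = 0  t=0,i=20
  #..## -> #   bit 19 = 1  t=1,i=15
  #..#. -> .   bit 18 = 0  t=2,i=2
  #...# -> .   bit 17 = 0  t=0,i=0
  #.... -> .   bit 16 = 0  t=0,i=10
  .#### -> .   bit 15 = 0  t=1,i=2
  .###. -> .   bit 14 = 0  t=1,i=12
  .##.# -> .   bit 13 = 0  t=3,i=9
  .##.. -> #   bit 12 = 1  t=0,i=3
  .#.## -> #   bit 11 = 1  t=1,i=0
  .#.#. -> #   bit 10 = 1  t=0,i=17
  .#..# -> #   bit 9 = 1  t=2,i=16
  .#... -> #   bit 8 = 1  t=0,i=21
  ..### -> .   bit 7 = 0  t=1,i=16
  ..##. -> #   bit 6 = 1  t=0,i=2
  ..#.# -> #   bit 5 = 1  t=0,i=16
  ..#.. -> #   bit 4 = 1  t=2,i=3
  ...## -> #   bit 3 = 1  t=0,i=1
  ...#. -> .   bit 2 = 0  t=0,i=15
  ....# -> .   bit 1 = 0  t=0,i=14
  ..... -> #   bit 0 = 1  t=0,i=11
  bits 01000101011010000001111101111001 = 1164451705

1164451705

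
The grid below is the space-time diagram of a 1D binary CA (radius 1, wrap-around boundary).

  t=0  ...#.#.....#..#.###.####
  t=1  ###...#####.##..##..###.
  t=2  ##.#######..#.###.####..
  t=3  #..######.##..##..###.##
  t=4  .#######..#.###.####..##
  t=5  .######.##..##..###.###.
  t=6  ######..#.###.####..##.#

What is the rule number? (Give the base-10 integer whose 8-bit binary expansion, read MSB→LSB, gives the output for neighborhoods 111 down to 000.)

155

  [7] ### => #  t=0,i=17
  [6] ##. => .  t=0,i=18
  [5] #.# => .  t=0,i=4
  [4] #.. => #  t=0,i=0
  [3] .## => #  t=0,i=16
  [2] .#. => .  t=0,i=3
  [1] ..# => #  t=0,i=2
  [0] ... => #  t=0,i=1
  bits 10011011 = 155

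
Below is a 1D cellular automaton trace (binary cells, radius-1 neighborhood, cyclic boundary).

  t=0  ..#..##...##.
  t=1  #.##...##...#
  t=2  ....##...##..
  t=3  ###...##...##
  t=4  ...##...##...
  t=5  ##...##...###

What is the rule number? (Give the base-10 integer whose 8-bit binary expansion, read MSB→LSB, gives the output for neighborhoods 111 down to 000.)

  [7] ### => .  t=3,i=0
  [6] ##. => .  t=0,i=6
  [5] #.# => .  t=1,i=1
  [4] #.. => #  t=0,i=3
  [3] .## => .  t=0,i=5
  [2] .#. => #  t=0,i=2
  [1] ..# => .  t=0,i=1
  [0] ... => #  t=0,i=0
  bits 00010101 = 21

21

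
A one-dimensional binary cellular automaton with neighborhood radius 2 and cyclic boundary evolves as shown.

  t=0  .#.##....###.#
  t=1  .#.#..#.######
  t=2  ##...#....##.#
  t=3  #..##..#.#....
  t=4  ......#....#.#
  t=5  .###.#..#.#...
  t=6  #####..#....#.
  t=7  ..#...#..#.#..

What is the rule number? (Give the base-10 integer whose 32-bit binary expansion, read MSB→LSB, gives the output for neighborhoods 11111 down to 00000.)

2758230157

  [31] ##### => #  t=1,i=10
  [30] ####. => .  t=1,i=12
  [29] ###.# => #  t=0,i=11
  [28] ###.. => .  t=2,i=1
  [27] ##.## => .  t=2,i=12
  [26] ##.#. => #  t=0,i=12
  [25] ##..# => .  t=3,i=5
  [24] ##... => .  t=0,i=5
  [23] #.### => .  t=1,i=8
  [22] #.##. => #  t=0,i=3
  [21] #.#.# => #  t=0,i=1
  [20] #.#.. => .  t=1,i=3
  [19] #..## => .  t=3,i=2
  [18] #..#. => #  t=1,i=5
  [17] #...# => #  t=2,i=3
  [16] #.... => #  t=0,i=6
  [15] .#### => .  t=1,i=9
  [14] .###. => #  t=0,i=10
  [13] .##.# => .  t=2,i=11
  [12] .##.. => .  t=0,i=4
  [11] .#.## => .  t=0,i=2
  [10] .#.#. => .  t=0,i=0
  [9] .#..# => .  t=1,i=4
  [8] .#... => .  t=2,i=6
  [7] ..### => #  t=0,i=9
  [6] ..##. => .  t=2,i=10
  [5] ..#.# => .  t=1,i=6
  [4] ..#.. => .  t=2,i=5
  [3] ...## => #  t=0,i=8
  [2] ...#. => #  t=2,i=4
  [1] ....# => .  t=0,i=7
  [0] ..... => #  t=4,i=2
  bits 10100100011001110100000010001101 = 2758230157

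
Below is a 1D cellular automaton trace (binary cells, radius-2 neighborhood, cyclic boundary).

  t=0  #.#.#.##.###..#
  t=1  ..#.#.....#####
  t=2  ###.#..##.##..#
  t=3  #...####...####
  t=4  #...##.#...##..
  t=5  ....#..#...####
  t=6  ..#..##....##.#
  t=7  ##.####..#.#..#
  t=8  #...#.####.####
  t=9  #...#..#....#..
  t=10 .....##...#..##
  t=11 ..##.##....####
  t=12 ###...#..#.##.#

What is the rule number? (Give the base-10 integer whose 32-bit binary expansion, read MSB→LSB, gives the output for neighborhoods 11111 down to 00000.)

305976035

  [31] ##### => .  t=1,i=12
  [30] ####. => .  t=1,i=13
  [29] ###.# => .  t=2,i=2
  [28] ###.. => #  t=0,i=11
  [27] ##.## => .  t=0,i=8
  [26] ##.#. => .  t=0,i=1
  [25] ##..# => #  t=0,i=12
  [24] ##... => .  t=3,i=1
  [23] #.### => .  t=0,i=9
  [22] #.##. => .  t=0,i=6
  [21] #.#.# => #  t=0,i=2
  [20] #.#.. => #  t=1,i=4
  [19] #..## => #  t=0,i=13
  [18] #..#. => #  t=1,i=1
  [17] #...# => .  t=3,i=2
  [16] #.... => .  t=1,i=6
  [15] .#### => #  t=1,i=11
  [14] .###. => #  t=0,i=10
  [13] .##.# => .  t=0,i=0
  [12] .##.. => #  t=2,i=11
  [11] .#.## => .  t=0,i=5
  [10] .#.#. => .  t=0,i=3
  [9] .#..# => #  t=2,i=5
  [8] .#... => .  t=1,i=5
  [7] ..### => #  t=1,i=10
  [6] ..##. => #  t=0,i=14
  [5] ..#.# => #  t=1,i=2
  [4] ..#.. => .  t=4,i=0
  [3] ...## => .  t=1,i=9
  [2] ...#. => .  t=5,i=3
  [1] ....# => #  t=1,i=8
  [0] ..... => #  t=1,i=7
  bits 00010010001111001101001011100011 = 305976035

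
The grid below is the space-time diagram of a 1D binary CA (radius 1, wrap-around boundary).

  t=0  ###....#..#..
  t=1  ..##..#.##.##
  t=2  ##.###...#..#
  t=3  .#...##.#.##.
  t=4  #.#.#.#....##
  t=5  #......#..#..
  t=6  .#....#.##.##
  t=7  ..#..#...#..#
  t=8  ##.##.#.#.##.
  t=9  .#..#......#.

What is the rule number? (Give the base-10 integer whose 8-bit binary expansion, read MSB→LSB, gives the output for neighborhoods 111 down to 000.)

  nb ###: next=.  (t=0,i=1, bit7=0)
  nb ##.: next=#  (t=0,i=2, bit6=1)
  nb #.#: next=.  (t=1,i=7, bit5=0)
  nb #..: next=#  (t=0,i=3, bit4=1)
  nb .##: next=.  (t=0,i=0, bit3=0)
  nb .#.: next=.  (t=0,i=7, bit2=0)
  nb ..#: next=#  (t=0,i=6, bit1=1)
  nb ...: next=.  (t=0,i=4, bit0=0)
  bits 01010010 = 82

82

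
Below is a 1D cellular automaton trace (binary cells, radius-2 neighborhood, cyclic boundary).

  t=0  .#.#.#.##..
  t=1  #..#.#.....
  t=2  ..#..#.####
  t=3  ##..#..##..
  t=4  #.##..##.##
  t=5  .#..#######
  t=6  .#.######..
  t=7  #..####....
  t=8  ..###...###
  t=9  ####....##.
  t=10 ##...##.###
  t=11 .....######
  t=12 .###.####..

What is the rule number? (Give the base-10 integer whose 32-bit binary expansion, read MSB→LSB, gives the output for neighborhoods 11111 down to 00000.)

  [31] ##### => #  t=5,i=6
  [30] ####. => .  t=2,i=9
  [29] ###.# => .  t=4,i=0
  [28] ###.. => .  t=2,i=10
  [27] ##.## => #  t=4,i=1
  [26] ##.#. => .  t=5,i=0
  [25] ##..# => #  t=2,i=0
  [24] ##... => .  t=0,i=9
  [23] #.### => #  t=2,i=7
  [22] #.##. => .  t=0,i=7
  [21] #.#.# => #  t=0,i=3
  [20] #.#.. => #  t=1,i=5
  [19] #..## => #  t=3,i=6
  [18] #..#. => #  t=1,i=2
  [17] #...# => .  t=0,i=10
  [16] #.... => #  t=1,i=7
  [15] .#### => #  t=2,i=8
  [14] .###. => #  t=4,i=10
  [13] .##.# => #  t=4,i=7
  [12] .##.. => .  t=0,i=8
  [11] .#.## => .  t=0,i=6
  [10] .#.#. => .  t=0,i=2
  [9] .#..# => .  t=1,i=1
  [8] .#... => .  t=1,i=6
  [7] ..### => #  t=5,i=4
  [6] ..##. => #  t=3,i=0
  [5] ..#.# => .  t=0,i=1
  [4] ..#.. => .  t=1,i=0
  [3] ...## => .  t=8,i=7
  [2] ...#. => #  t=0,i=0
  [1] ....# => #  t=1,i=9
  [0] ..... => #  t=1,i=8
  bits 10001010101111011110000011000111 = 2327699655

2327699655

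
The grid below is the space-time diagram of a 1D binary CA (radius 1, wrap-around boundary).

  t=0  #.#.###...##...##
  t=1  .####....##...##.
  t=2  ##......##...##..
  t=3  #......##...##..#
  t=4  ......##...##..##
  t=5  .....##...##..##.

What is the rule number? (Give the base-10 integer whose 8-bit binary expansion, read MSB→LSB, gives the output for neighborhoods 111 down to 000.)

46

  ###|.  b7=0 t=0,i=5
  ##.|.  b6=0 t=0,i=0
  #.#|#  b5=1 t=0,i=1
  #..|.  b4=0 t=0,i=7
  .##|#  b3=1 t=0,i=4
  .#.|#  b2=1 t=0,i=2
  ..#|#  b1=1 t=0,i=9
  ...|.  b0=0 t=0,i=8
  bits 00101110 = 46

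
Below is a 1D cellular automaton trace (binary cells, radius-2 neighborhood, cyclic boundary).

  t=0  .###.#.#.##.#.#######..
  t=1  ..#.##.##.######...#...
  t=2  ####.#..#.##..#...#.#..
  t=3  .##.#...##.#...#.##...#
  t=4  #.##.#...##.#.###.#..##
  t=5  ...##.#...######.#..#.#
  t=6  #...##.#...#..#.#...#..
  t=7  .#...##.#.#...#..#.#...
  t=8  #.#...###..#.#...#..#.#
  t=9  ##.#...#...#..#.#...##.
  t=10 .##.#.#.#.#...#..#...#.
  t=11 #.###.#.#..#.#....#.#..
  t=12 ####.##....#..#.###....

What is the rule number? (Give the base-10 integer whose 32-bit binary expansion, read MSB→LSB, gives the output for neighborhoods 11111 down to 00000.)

1151924518

  ##### -> .   bit 31 = 0  t=0,i=16
  ####. -> #   bit 30 = 1  t=0,i=19
  ###.# -> .   bit 29 = 0  t=0,i=3
  ###.. -> .   bit 28 = 0  t=0,i=20
  ##.## -> .   bit 27 = 0  t=1,i=6
  ##.#. -> #   bit 26 = 1  t=0,i=4
  ##..# -> .   bit 25 = 0  t=2,i=12
  ##... -> .   bit 24 = 0  t=0,i=21
  #.### -> #   bit 23 = 1  t=0,i=14
  #.##. -> .   bit 22 = 0  t=0,i=9
  #.#.# -> #   bit 21 = 1  t=0,i=5
  #.#.. -> .   bit 20 = 0  t=2,i=5
  #..## -> #   bit 19 = 1  t=2,i=22
  #..#. -> .   bit 18 = 0  t=2,i=7
  #...# -> .   bit 17 = 0  t=0,i=22
  #.... -> .   bit 16 = 0  t=1,i=21
  .#### -> #   bit 15 = 1  t=0,i=15
  .###. -> #   bit 14 = 1  t=0,i=2
  .##.# -> #   bit 13 = 1  t=0,i=10
  .##.. -> #   bit 12 = 1  t=2,i=11
  .#.## -> #   bit 11 = 1  t=0,i=8
  .#.#. -> .   bit 10 = 0  t=0,i=6
  .#..# -> .   bit 9 = 0  t=2,i=6
  .#... -> #   bit 8 = 1  t=1,i=20
  ..### -> .   bit 7 = 0  t=0,i=1
  ..##. -> .   bit 6 = 0  t=3,i=8
  ..#.# -> #   bit 5 = 1  t=1,i=2
  ..#.. -> .   bit 4 = 0  t=1,i=19
  ...## -> .   bit 3 = 0  t=0,i=0
  ...#. -> #   bit 2 = 1  t=1,i=1
  ....# -> #   bit 1 = 1  t=1,i=0
  ..... -> .   bit 0 = 0  t=1,i=22
  bits 01000100101010001111100100100110 = 1151924518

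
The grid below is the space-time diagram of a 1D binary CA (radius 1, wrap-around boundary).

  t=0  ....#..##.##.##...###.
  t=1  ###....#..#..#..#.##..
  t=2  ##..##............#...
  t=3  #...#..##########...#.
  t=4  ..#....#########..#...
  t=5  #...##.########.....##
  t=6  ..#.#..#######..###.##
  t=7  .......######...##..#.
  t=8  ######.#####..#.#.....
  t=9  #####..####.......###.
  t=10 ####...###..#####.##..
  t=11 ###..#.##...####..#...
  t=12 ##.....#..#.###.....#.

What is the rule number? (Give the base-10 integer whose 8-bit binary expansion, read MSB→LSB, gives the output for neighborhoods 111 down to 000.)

  ###|#  b7=1 t=0,i=19
  ##.|.  b6=0 t=0,i=8
  #.#|.  b5=0 t=0,i=9
  #..|.  b4=0 t=0,i=5
  .##|#  b3=1 t=0,i=7
  .#.|.  b2=0 t=0,i=4
  ..#|.  b1=0 t=0,i=3
  ...|#  b0=1 t=0,i=0
  bits 10001001 = 137

137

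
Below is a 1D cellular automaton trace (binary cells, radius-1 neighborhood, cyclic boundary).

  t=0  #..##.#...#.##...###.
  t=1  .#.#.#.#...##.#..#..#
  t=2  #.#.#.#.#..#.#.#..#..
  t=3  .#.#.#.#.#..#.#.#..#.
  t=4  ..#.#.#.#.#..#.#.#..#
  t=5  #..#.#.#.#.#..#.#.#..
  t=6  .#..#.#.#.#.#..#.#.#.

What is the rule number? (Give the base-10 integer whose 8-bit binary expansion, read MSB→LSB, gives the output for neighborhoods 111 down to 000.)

  [7] ### => .  t=0,i=18
  [6] ##. => .  t=0,i=4
  [5] #.# => #  t=0,i=5
  [4] #.. => #  t=0,i=1
  [3] .## => #  t=0,i=3
  [2] .#. => .  t=0,i=0
  [1] ..# => .  t=0,i=2
  [0] ... => .  t=0,i=8
  bits 00111000 = 56

56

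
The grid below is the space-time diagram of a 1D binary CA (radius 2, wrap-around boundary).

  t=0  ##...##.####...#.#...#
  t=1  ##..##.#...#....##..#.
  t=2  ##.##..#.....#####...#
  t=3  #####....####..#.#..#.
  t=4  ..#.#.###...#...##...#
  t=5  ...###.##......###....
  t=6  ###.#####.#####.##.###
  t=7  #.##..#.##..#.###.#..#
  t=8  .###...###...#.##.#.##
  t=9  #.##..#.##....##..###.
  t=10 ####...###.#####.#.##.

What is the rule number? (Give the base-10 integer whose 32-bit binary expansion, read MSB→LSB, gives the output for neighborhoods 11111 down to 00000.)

3094961227

  ##### -> #   bit 31 = 1  t=2,i=15
  ####. -> .   bit 30 = 0  t=0,i=10
  ###.# -> #   bit 29 = 1  t=2,i=1
  ###.. -> #   bit 28 = 1  t=0,i=1
  ##.## -> #   bit 27 = 1  t=0,i=7
  ##.#. -> .   bit 26 = 0  t=1,i=6
  ##..# -> .   bit 25 = 0  t=1,i=2
  ##... -> .   bit 24 = 0  t=0,i=2
  #.### -> .   bit 23 = 0  t=0,i=8
  #.##. -> #   bit 22 = 1  t=1,i=0
  #.#.# -> #   bit 21 = 1  t=4,i=4
  #.#.. -> #   bit 20 = 1  t=0,i=17
  #..## -> #   bit 19 = 1  t=1,i=3
  #..#. -> .   bit 18 = 0  t=1,i=19
  #...# -> .   bit 17 = 0  t=0,i=3
  #.... -> #   bit 16 = 1  t=1,i=13
  .#### -> .   bit 15 = 0  t=0,i=9
  .###. -> #   bit 14 = 1  t=0,i=0
  .##.# -> .   bit 13 = 0  t=0,i=6
  .##.. -> #   bit 12 = 1  t=1,i=1
  .#.## -> #   bit 11 = 1  t=1,i=21
  .#.#. -> #   bit 10 = 1  t=0,i=16
  .#..# -> .   bit 9 = 0  t=3,i=18
  .#... -> .   bit 8 = 0  t=0,i=18
  ..### -> .   bit 7 = 0  t=0,i=21
  ..##. -> #   bit 6 = 1  t=0,i=5
  ..#.# -> .   bit 5 = 0  t=0,i=15
  ..#.. -> .   bit 4 = 0  t=1,i=11
  ...## -> #   bit 3 = 1  t=0,i=4
  ...#. -> .   bit 2 = 0  t=0,i=14
  ....# -> #   bit 1 = 1  t=1,i=14
  ..... -> #   bit 0 = 1  t=2,i=10
  bits 10111000011110010101110001001011 = 3094961227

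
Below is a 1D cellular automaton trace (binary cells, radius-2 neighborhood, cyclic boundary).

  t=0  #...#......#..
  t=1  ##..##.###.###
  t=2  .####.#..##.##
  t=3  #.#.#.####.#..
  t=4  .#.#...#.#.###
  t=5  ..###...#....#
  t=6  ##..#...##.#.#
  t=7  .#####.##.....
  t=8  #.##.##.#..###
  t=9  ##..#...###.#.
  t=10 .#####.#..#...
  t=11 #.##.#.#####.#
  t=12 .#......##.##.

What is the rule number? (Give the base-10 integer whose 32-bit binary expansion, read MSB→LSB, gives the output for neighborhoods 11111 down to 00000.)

3122435931

  #####|#  b31=1 t=1,i=13
  ####.|.  b30=0 t=1,i=0
  ###.#|#  b29=1 t=1,i=9
  ###..|#  b28=1 t=1,i=1
  ##.##|#  b27=1 t=1,i=6
  ##.#.|.  b26=0 t=2,i=5
  ##..#|#  b25=1 t=1,i=2
  ##...|.  b24=0 t=5,i=5
  #.###|.  b23=0 t=1,i=7
  #.##.|.  b22=0 t=2,i=12
  #.#.#|.  b21=0 t=3,i=2
  #.#..|#  b20=1 t=2,i=6
  #..##|#  b19=1 t=1,i=3
  #..#.|#  b18=1 t=0,i=13
  #...#|.  b17=0 t=0,i=2
  #....|.  b16=0 t=0,i=6
  .####|#  b15=1 t=1,i=12
  .###.|.  b14=0 t=1,i=8
  .##.#|.  b13=0 t=1,i=5
  .##..|#  b12=1 t=7,i=8
  .#.##|.  b11=0 t=3,i=5
  .#.#.|#  b10=1 t=3,i=1
  .#..#|#  b9=1 t=0,i=12
  .#...|#  b8=1 t=0,i=1
  ..###|.  b7=0 t=5,i=2
  ..##.|#  b6=1 t=1,i=4
  ..#.#|.  b5=0 t=3,i=0
  ..#..|#  b4=1 t=0,i=0
  ...##|#  b3=1 t=6,i=7
  ...#.|.  b2=0 t=0,i=3
  ....#|#  b1=1 t=0,i=9
  .....|#  b0=1 t=0,i=7
  bits 10111010000111001001011101011011 = 3122435931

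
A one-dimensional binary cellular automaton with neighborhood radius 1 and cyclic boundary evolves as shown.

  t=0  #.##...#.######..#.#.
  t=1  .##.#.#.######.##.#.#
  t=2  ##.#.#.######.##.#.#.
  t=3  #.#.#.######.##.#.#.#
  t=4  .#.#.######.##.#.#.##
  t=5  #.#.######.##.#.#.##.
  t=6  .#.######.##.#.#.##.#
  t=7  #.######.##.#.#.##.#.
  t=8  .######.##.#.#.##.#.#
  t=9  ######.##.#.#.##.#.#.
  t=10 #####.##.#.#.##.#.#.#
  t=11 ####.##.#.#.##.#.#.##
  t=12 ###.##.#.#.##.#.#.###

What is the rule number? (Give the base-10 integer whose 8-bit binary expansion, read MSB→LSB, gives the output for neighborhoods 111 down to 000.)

186

  [7] ### => #  t=0,i=10
  [6] ##. => .  t=0,i=3
  [5] #.# => #  t=0,i=1
  [4] #.. => #  t=0,i=4
  [3] .## => #  t=0,i=2
  [2] .#. => .  t=0,i=0
  [1] ..# => #  t=0,i=6
  [0] ... => .  t=0,i=5
  bits 10111010 = 186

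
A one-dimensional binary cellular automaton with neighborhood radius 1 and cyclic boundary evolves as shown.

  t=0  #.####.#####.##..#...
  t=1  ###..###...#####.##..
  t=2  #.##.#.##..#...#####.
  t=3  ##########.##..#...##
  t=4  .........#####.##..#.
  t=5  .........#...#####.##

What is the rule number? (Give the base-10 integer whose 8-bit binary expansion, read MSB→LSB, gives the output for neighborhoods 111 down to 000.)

124

  [7] ### => .  t=0,i=3
  [6] ##. => #  t=0,i=5
  [5] #.# => #  t=0,i=1
  [4] #.. => #  t=0,i=15
  [3] .## => #  t=0,i=2
  [2] .#. => #  t=0,i=0
  [1] ..# => .  t=0,i=16
  [0] ... => .  t=0,i=19
  bits 01111100 = 124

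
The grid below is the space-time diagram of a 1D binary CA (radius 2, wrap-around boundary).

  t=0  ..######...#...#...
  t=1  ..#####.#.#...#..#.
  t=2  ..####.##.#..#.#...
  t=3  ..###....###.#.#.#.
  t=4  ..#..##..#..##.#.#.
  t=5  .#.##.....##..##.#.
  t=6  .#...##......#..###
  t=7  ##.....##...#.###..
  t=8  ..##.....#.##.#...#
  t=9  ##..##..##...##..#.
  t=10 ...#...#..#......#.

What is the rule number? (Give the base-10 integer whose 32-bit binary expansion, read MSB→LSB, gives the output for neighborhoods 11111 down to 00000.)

  [31] ##### => #  t=0,i=4
  [30] ####. => #  t=0,i=6
  [29] ###.# => .  t=1,i=6
  [28] ###.. => .  t=0,i=7
  [27] ##.## => .  t=2,i=6
  [26] ##.#. => #  t=1,i=7
  [25] ##..# => .  t=4,i=7
  [24] ##... => #  t=0,i=8
  [23] #.### => #  t=7,i=14
  [22] #.##. => .  t=2,i=7
  [21] #.#.# => #  t=1,i=8
  [20] #.#.. => #  t=1,i=10
  [19] #..## => #  t=4,i=4
  [18] #..#. => .  t=1,i=16
  [17] #...# => .  t=0,i=9
  [16] #.... => #  t=0,i=17
  [15] .#### => #  t=0,i=3
  [14] .###. => .  t=3,i=3
  [13] .##.# => .  t=2,i=8
  [12] .##.. => .  t=4,i=6
  [11] .#.## => .  t=5,i=2
  [10] .#.#. => .  t=1,i=9
  [9] .#..# => #  t=1,i=15
  [8] .#... => .  t=0,i=12
  [7] ..### => #  t=0,i=2
  [6] ..##. => .  t=4,i=5
  [5] ..#.# => #  t=2,i=13
  [4] ..#.. => .  t=0,i=11
  [3] ...## => .  t=0,i=1
  [2] ...#. => #  t=0,i=10
  [1] ....# => .  t=0,i=0
  [0] ..... => .  t=0,i=18
  bits 11000101101110011000001010100100 = 3317269156

3317269156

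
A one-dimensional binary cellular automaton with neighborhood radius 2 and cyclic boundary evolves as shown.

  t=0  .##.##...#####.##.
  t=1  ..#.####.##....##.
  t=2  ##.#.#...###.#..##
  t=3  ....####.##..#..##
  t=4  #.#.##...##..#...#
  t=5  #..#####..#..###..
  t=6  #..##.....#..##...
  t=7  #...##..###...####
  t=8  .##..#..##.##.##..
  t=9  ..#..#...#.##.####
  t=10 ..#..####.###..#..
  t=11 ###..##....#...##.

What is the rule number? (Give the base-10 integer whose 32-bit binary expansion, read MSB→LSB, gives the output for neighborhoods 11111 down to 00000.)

  nb #####: next=.  (t=0,i=11, bit31=0)
  nb ####.: next=.  (t=0,i=12, bit30=0)
  nb ###.#: next=.  (t=0,i=13, bit29=0)
  nb ###..: next=.  (t=5,i=7, bit28=0)
  nb ##.##: next=.  (t=0,i=3, bit27=0)
  nb ##.#.: next=.  (t=2,i=2, bit26=0)
  nb ##..#: next=.  (t=0,i=17, bit25=0)
  nb ##...: next=#  (t=0,i=6, bit24=1)
  nb #.###: next=.  (t=1,i=4, bit23=0)
  nb #.##.: next=#  (t=0,i=4, bit22=1)
  nb #.#.#: next=.  (t=2,i=3, bit21=0)
  nb #.#..: next=#  (t=2,i=5, bit20=1)
  nb #..##: next=.  (t=0,i=0, bit19=0)
  nb #..#.: next=.  (t=3,i=12, bit18=0)
  nb #...#: next=#  (t=0,i=7, bit17=1)
  nb #....: next=.  (t=1,i=12, bit16=0)
  nb .####: next=#  (t=0,i=10, bit15=1)
  nb .###.: next=#  (t=2,i=10, bit14=1)
  nb .##.#: next=#  (t=0,i=2, bit13=1)
  nb .##..: next=#  (t=0,i=5, bit12=1)
  nb .#.##: next=#  (t=1,i=3, bit11=1)
  nb .#.#.: next=#  (t=2,i=4, bit10=1)
  nb .#..#: next=.  (t=2,i=14, bit9=0)
  nb .#...: next=#  (t=2,i=6, bit8=1)
  nb ..###: next=#  (t=0,i=9, bit7=1)
  nb ..##.: next=.  (t=0,i=1, bit6=0)
  nb ..#.#: next=.  (t=1,i=2, bit5=0)
  nb ..#..: next=#  (t=3,i=13, bit4=1)
  nb ...##: next=.  (t=0,i=8, bit3=0)
  nb ...#.: next=#  (t=1,i=1, bit2=1)
  nb ....#: next=#  (t=1,i=13, bit1=1)
  nb .....: next=.  (t=6,i=7, bit0=0)
  bits 00000001010100101111110110010110 = 22216086

22216086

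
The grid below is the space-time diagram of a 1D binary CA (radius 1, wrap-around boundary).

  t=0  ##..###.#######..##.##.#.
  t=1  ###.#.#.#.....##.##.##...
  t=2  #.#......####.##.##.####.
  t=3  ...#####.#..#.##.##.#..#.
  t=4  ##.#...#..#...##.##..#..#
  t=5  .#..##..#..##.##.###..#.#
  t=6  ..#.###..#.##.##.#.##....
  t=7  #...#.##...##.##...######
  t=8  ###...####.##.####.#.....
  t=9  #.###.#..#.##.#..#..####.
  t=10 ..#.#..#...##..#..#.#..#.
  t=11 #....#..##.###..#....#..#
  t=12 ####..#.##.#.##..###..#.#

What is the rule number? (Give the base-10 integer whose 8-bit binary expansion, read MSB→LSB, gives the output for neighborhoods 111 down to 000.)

  ### -> .   bit 7 = 0  t=0,i=5
  ##. -> #   bit 6 = 1  t=0,i=1
  #.# -> .   bit 5 = 0  t=0,i=7
  #.. -> #   bit 4 = 1  t=0,i=2
  .## -> #   bit 3 = 1  t=0,i=0
  .#. -> .   bit 2 = 0  t=0,i=23
  ..# -> .   bit 1 = 0  t=0,i=3
  ... -> #   bit 0 = 1  t=1,i=10
  bits 01011001 = 89

89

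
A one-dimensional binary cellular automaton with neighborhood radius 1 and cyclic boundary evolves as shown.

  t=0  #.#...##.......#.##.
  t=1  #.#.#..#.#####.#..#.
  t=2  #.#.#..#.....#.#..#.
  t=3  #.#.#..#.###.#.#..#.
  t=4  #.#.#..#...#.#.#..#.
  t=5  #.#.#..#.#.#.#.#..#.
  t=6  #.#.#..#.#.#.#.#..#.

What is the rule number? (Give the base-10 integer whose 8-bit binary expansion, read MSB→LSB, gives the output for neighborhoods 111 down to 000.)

  [7] ### => .  t=1,i=10
  [6] ##. => #  t=0,i=7
  [5] #.# => .  t=0,i=1
  [4] #.. => .  t=0,i=3
  [3] .## => .  t=0,i=6
  [2] .#. => #  t=0,i=0
  [1] ..# => .  t=0,i=5
  [0] ... => #  t=0,i=4
  bits 01000101 = 69

69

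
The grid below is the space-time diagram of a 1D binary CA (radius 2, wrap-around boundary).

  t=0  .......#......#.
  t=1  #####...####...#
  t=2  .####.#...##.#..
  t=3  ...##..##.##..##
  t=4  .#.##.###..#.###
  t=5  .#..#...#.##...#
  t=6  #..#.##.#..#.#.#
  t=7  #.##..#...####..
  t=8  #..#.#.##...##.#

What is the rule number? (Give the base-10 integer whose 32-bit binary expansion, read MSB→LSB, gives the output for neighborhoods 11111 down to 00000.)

4029625697

  nb #####: next=#  (t=1,i=1, bit31=1)
  nb ####.: next=#  (t=1,i=3, bit30=1)
  nb ###.#: next=#  (t=2,i=4, bit29=1)
  nb ###..: next=#  (t=1,i=4, bit28=1)
  nb ##.##: next=.  (t=3,i=9, bit27=0)
  nb ##.#.: next=.  (t=2,i=5, bit26=0)
  nb ##..#: next=.  (t=3,i=5, bit25=0)
  nb ##...: next=.  (t=1,i=5, bit24=0)
  nb #.###: next=.  (t=4,i=6, bit23=0)
  nb #.##.: next=.  (t=3,i=10, bit22=0)
  nb #.#.#: next=#  (t=4,i=1, bit21=1)
  nb #.#..: next=.  (t=2,i=6, bit20=0)
  nb #..##: next=#  (t=3,i=6, bit19=1)
  nb #..#.: next=#  (t=4,i=10, bit18=1)
  nb #...#: next=#  (t=1,i=6, bit17=1)
  nb #....: next=#  (t=0,i=0, bit16=1)
  nb .####: next=.  (t=1,i=0, bit15=0)
  nb .###.: next=.  (t=4,i=7, bit14=0)
  nb .##.#: next=#  (t=2,i=11, bit13=1)
  nb .##..: next=#  (t=3,i=4, bit12=1)
  nb .#.##: next=.  (t=4,i=2, bit11=0)
  nb .#.#.: next=#  (t=5,i=0, bit10=1)
  nb .#..#: next=.  (t=5,i=2, bit9=0)
  nb .#...: next=#  (t=0,i=8, bit8=1)
  nb ..###: next=.  (t=1,i=8, bit7=0)
  nb ..##.: next=#  (t=2,i=10, bit6=1)
  nb ..#.#: next=#  (t=4,i=11, bit5=1)
  nb ..#..: next=.  (t=0,i=7, bit4=0)
  nb ...##: next=.  (t=1,i=7, bit3=0)
  nb ...#.: next=.  (t=0,i=6, bit2=0)
  nb ....#: next=.  (t=0,i=5, bit1=0)
  nb .....: next=#  (t=0,i=1, bit0=1)
  bits 11110000001011110011010101100001 = 4029625697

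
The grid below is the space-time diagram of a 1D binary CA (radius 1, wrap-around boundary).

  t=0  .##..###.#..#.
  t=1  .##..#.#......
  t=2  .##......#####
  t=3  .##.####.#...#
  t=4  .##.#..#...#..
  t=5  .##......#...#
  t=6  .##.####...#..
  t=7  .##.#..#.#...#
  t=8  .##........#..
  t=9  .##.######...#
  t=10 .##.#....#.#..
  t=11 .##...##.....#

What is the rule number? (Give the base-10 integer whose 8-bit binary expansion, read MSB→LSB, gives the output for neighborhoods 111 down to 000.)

  [7] ### => .  t=0,i=6
  [6] ##. => #  t=0,i=2
  [5] #.# => .  t=0,i=8
  [4] #.. => .  t=0,i=3
  [3] .## => #  t=0,i=1
  [2] .#. => .  t=0,i=9
  [1] ..# => .  t=0,i=0
  [0] ... => #  t=1,i=9
  bits 01001001 = 73

73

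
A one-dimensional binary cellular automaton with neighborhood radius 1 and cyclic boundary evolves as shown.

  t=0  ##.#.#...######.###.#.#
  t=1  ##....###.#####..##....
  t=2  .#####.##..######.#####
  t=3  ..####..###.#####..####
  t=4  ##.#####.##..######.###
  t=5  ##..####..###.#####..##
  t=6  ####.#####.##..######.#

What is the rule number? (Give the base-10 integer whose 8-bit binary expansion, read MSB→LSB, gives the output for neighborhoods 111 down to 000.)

  ###|#  b7=1 t=0,i=0
  ##.|#  b6=1 t=0,i=1
  #.#|.  b5=0 t=0,i=2
  #..|#  b4=1 t=0,i=6
  .##|.  b3=0 t=0,i=9
  .#.|.  b2=0 t=0,i=3
  ..#|#  b1=1 t=0,i=8
  ...|#  b0=1 t=0,i=7
  bits 11010011 = 211

211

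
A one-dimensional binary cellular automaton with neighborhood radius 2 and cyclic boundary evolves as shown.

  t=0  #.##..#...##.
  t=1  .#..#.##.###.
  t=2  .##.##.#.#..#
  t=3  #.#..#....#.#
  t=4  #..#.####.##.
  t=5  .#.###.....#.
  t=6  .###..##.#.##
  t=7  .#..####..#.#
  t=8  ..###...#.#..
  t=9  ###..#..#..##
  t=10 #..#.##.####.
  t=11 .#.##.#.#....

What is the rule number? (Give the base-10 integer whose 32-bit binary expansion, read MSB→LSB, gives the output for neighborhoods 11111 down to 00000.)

  #####|#  b31=1 t=9,i=0
  ####.|.  b30=0 t=4,i=7
  ###.#|.  b29=0 t=4,i=8
  ###..|.  b28=0 t=1,i=11
  ##.##|.  b27=0 t=1,i=8
  ##.#.|.  b26=0 t=0,i=12
  ##..#|#  b25=1 t=0,i=4
  ##...|#  b24=1 t=5,i=6
  #.###|#  b23=1 t=1,i=9
  #.##.|.  b22=0 t=0,i=2
  #.#.#|.  b21=0 t=0,i=0
  #.#..|.  b20=0 t=2,i=9
  #..##|#  b19=1 t=6,i=5
  #..#.|.  b18=0 t=0,i=5
  #...#|.  b17=0 t=0,i=8
  #....|#  b16=1 t=3,i=7
  .####|.  b15=0 t=4,i=6
  .###.|.  b14=0 t=1,i=10
  .##.#|#  b13=1 t=0,i=11
  .##..|.  b12=0 t=0,i=3
  .#.##|#  b11=1 t=0,i=1
  .#.#.|.  b10=0 t=2,i=8
  .#..#|#  b9=1 t=1,i=2
  .#...|#  b8=1 t=0,i=7
  ..###|#  b7=1 t=7,i=4
  ..##.|#  b6=1 t=0,i=10
  ..#.#|#  b5=1 t=1,i=4
  ..#..|#  b4=1 t=0,i=6
  ...##|#  b3=1 t=0,i=9
  ...#.|.  b2=0 t=3,i=9
  ....#|#  b1=1 t=3,i=8
  .....|.  b0=0 t=5,i=8
  bits 10000011100010010010101111111010 = 2206804986

2206804986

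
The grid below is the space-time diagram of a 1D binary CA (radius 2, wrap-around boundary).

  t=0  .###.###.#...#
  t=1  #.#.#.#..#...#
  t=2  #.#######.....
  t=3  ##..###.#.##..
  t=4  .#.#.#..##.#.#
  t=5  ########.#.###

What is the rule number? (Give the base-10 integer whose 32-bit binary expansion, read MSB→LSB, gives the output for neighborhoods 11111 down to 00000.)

  #####|#  b31=1 t=2,i=4
  ####.|.  b30=0 t=2,i=7
  ###.#|.  b29=0 t=0,i=3
  ###..|#  b28=1 t=2,i=8
  ##.##|#  b27=1 t=0,i=4
  ##.#.|.  b26=0 t=0,i=8
  ##..#|.  b25=0 t=3,i=2
  ##...|.  b24=0 t=2,i=9
  #.###|.  b23=0 t=0,i=1
  #.##.|.  b22=0 t=3,i=10
  #.#.#|#  b21=1 t=1,i=2
  #.#..|#  b20=1 t=0,i=9
  #..##|#  b19=1 t=3,i=3
  #..#.|#  b18=1 t=1,i=8
  #...#|.  b17=0 t=0,i=11
  #....|#  b16=1 t=2,i=10
  .####|.  b15=0 t=2,i=3
  .###.|#  b14=1 t=0,i=2
  .##.#|#  b13=1 t=1,i=0
  .##..|#  b12=1 t=3,i=1
  .#.##|#  b11=1 t=0,i=0
  .#.#.|#  b10=1 t=1,i=3
  .#..#|#  b9=1 t=1,i=7
  .#...|.  b8=0 t=0,i=10
  ..###|.  b7=0 t=3,i=4
  ..##.|.  b6=0 t=1,i=13
  ..#.#|#  b5=1 t=0,i=13
  ..#..|.  b4=0 t=1,i=9
  ...##|.  b3=0 t=1,i=12
  ...#.|.  b2=0 t=0,i=12
  ....#|.  b1=0 t=2,i=12
  .....|#  b0=1 t=2,i=11
  bits 10011000001111010111111000100001 = 2554166817

2554166817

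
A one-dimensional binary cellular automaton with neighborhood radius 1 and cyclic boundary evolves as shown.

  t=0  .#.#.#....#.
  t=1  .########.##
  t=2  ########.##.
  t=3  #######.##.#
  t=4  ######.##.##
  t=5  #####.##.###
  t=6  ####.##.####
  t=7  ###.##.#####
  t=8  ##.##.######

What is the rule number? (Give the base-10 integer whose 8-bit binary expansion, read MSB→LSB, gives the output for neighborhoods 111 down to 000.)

189

  nb ###: next=#  (t=1,i=2, bit7=1)
  nb ##.: next=.  (t=1,i=8, bit6=0)
  nb #.#: next=#  (t=0,i=2, bit5=1)
  nb #..: next=#  (t=0,i=6, bit4=1)
  nb .##: next=#  (t=1,i=1, bit3=1)
  nb .#.: next=#  (t=0,i=1, bit2=1)
  nb ..#: next=.  (t=0,i=0, bit1=0)
  nb ...: next=#  (t=0,i=7, bit0=1)
  bits 10111101 = 189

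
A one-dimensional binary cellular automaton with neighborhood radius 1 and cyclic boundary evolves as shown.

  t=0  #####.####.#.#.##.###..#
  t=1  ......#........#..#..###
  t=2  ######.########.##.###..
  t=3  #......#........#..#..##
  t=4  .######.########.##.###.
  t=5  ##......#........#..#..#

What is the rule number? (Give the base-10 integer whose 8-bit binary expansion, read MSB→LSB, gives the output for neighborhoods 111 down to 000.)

27

  nb ###: next=.  (t=0,i=0, bit7=0)
  nb ##.: next=.  (t=0,i=4, bit6=0)
  nb #.#: next=.  (t=0,i=5, bit5=0)
  nb #..: next=#  (t=0,i=21, bit4=1)
  nb .##: next=#  (t=0,i=6, bit3=1)
  nb .#.: next=.  (t=0,i=11, bit2=0)
  nb ..#: next=#  (t=0,i=22, bit1=1)
  nb ...: next=#  (t=1,i=1, bit0=1)
  bits 00011011 = 27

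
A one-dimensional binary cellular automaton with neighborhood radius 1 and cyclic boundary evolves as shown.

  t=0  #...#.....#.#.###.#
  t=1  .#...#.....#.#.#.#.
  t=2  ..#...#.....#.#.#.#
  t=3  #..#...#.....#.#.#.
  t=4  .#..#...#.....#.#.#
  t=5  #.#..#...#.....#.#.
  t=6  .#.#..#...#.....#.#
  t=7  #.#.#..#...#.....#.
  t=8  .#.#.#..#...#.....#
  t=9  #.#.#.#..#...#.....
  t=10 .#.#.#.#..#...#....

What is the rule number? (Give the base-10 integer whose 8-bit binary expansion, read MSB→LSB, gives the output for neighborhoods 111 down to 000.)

176

  ### -> #   bit 7 = 1  t=0,i=15
  ##. -> .   bit 6 = 0  t=0,i=0
  #.# -> #   bit 5 = 1  t=0,i=11
  #.. -> #   bit 4 = 1  t=0,i=1
  .## -> .   bit 3 = 0  t=0,i=14
  .#. -> .   bit 2 = 0  t=0,i=4
  ..# -> .   bit 1 = 0  t=0,i=3
  ... -> .   bit 0 = 0  t=0,i=2
  bits 10110000 = 176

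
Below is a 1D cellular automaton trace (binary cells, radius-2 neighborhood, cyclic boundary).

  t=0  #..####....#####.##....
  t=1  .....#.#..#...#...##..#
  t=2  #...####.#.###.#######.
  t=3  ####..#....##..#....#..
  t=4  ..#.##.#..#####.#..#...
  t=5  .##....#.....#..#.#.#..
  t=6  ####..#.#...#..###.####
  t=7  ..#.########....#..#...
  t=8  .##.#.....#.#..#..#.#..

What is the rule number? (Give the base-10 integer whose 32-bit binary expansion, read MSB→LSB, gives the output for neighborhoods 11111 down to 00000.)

1133925740

  #####|.  b31=0 t=0,i=13
  ####.|#  b30=1 t=0,i=5
  ###.#|.  b29=0 t=0,i=15
  ###..|.  b28=0 t=0,i=6
  ##.##|.  b27=0 t=0,i=16
  ##.#.|.  b26=0 t=2,i=8
  ##..#|#  b25=1 t=1,i=20
  ##...|#  b24=1 t=0,i=7
  #.###|#  b23=1 t=2,i=11
  #.##.|.  b22=0 t=0,i=17
  #.#.#|.  b21=0 t=2,i=9
  #.#..|#  b20=1 t=1,i=7
  #..##|.  b19=0 t=0,i=2
  #..#.|#  b18=1 t=1,i=9
  #...#|#  b17=1 t=1,i=12
  #....|.  b16=0 t=0,i=8
  .####|.  b15=0 t=0,i=4
  .###.|#  b14=1 t=2,i=12
  .##.#|.  b13=0 t=4,i=5
  .##..|#  b12=1 t=0,i=18
  .#.##|.  b11=0 t=2,i=10
  .#.#.|#  b10=1 t=1,i=6
  .#..#|.  b9=0 t=0,i=1
  .#...|#  b8=1 t=1,i=0
  ..###|.  b7=0 t=0,i=3
  ..##.|#  b6=1 t=1,i=18
  ..#.#|#  b5=1 t=1,i=5
  ..#..|.  b4=0 t=0,i=0
  ...##|#  b3=1 t=0,i=10
  ...#.|#  b2=1 t=0,i=22
  ....#|.  b1=0 t=0,i=9
  .....|.  b0=0 t=1,i=2
  bits 01000011100101100101010101101100 = 1133925740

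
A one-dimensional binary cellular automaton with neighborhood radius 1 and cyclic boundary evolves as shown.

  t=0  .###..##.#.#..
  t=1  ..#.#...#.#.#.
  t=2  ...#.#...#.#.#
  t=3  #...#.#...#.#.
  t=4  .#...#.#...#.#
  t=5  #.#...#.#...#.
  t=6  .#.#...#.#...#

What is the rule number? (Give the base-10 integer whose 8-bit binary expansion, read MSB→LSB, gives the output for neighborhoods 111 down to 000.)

176

  ### -> #   bit 7 = 1  t=0,i=2
  ##. -> .   bit 6 = 0  t=0,i=3
  #.# -> #   bit 5 = 1  t=0,i=8
  #.. -> #   bit 4 = 1  t=0,i=4
  .## -> .   bit 3 = 0  t=0,i=1
  .#. -> .   bit 2 = 0  t=0,i=9
  ..# -> .   bit 1 = 0  t=0,i=0
  ... -> .   bit 0 = 0  t=0,i=13
  bits 10110000 = 176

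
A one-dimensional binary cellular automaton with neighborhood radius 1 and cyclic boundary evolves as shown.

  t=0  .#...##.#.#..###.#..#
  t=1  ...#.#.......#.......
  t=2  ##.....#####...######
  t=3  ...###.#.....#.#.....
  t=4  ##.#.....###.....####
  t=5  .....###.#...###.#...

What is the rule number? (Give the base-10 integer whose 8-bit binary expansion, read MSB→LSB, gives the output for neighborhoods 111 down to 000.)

9

  [7] ### => .  t=0,i=14
  [6] ##. => .  t=0,i=6
  [5] #.# => .  t=0,i=0
  [4] #.. => .  t=0,i=2
  [3] .## => #  t=0,i=5
  [2] .#. => .  t=0,i=1
  [1] ..# => .  t=0,i=4
  [0] ... => #  t=0,i=3
  bits 00001001 = 9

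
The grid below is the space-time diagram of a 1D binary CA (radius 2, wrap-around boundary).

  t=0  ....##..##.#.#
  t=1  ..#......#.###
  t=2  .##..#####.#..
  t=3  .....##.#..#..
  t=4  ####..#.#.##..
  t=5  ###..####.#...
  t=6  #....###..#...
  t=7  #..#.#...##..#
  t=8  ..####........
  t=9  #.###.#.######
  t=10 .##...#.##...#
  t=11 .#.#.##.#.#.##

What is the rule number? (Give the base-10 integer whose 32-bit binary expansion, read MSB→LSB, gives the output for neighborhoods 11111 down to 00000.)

1240769719

  nb #####: next=.  (t=2,i=7, bit31=0)
  nb ####.: next=#  (t=2,i=8, bit30=1)
  nb ###.#: next=.  (t=2,i=9, bit29=0)
  nb ###..: next=.  (t=1,i=13, bit28=0)
  nb ##.##: next=#  (t=9,i=1, bit27=1)
  nb ##.#.: next=.  (t=0,i=10, bit26=0)
  nb ##..#: next=.  (t=0,i=6, bit25=0)
  nb ##...: next=#  (t=8,i=6, bit24=1)
  nb #.###: next=#  (t=1,i=11, bit23=1)
  nb #.##.: next=#  (t=4,i=10, bit22=1)
  nb #.#.#: next=#  (t=0,i=11, bit21=1)
  nb #.#..: next=#  (t=0,i=13, bit20=1)
  nb #..##: next=.  (t=0,i=7, bit19=0)
  nb #..#.: next=#  (t=1,i=1, bit18=1)
  nb #...#: next=.  (t=2,i=13, bit17=0)
  nb #....: next=.  (t=0,i=1, bit16=0)
  nb .####: next=#  (t=2,i=6, bit15=1)
  nb .###.: next=.  (t=1,i=12, bit14=0)
  nb .##.#: next=#  (t=0,i=9, bit13=1)
  nb .##..: next=.  (t=0,i=5, bit12=0)
  nb .#.##: next=.  (t=1,i=10, bit11=0)
  nb .#.#.: next=#  (t=0,i=12, bit10=1)
  nb .#..#: next=.  (t=3,i=9, bit9=0)
  nb .#...: next=.  (t=0,i=0, bit8=0)
  nb ..###: next=#  (t=2,i=5, bit7=1)
  nb ..##.: next=.  (t=0,i=4, bit6=0)
  nb ..#.#: next=#  (t=1,i=9, bit5=1)
  nb ..#..: next=#  (t=1,i=2, bit4=1)
  nb ...##: next=.  (t=0,i=3, bit3=0)
  nb ...#.: next=#  (t=1,i=8, bit2=1)
  nb ....#: next=#  (t=0,i=2, bit1=1)
  nb .....: next=#  (t=1,i=5, bit0=1)
  bits 01001001111101001010010010110111 = 1240769719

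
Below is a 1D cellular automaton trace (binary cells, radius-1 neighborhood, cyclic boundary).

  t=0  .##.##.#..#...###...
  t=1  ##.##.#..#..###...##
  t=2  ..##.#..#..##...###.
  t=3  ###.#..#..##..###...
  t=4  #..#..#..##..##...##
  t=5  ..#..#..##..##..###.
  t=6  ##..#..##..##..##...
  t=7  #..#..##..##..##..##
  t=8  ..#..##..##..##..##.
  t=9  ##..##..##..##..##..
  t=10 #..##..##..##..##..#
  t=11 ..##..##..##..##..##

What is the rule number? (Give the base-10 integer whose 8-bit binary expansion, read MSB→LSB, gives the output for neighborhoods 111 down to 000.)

43

  nb ###: next=.  (t=0,i=15, bit7=0)
  nb ##.: next=.  (t=0,i=2, bit6=0)
  nb #.#: next=#  (t=0,i=3, bit5=1)
  nb #..: next=.  (t=0,i=8, bit4=0)
  nb .##: next=#  (t=0,i=1, bit3=1)
  nb .#.: next=.  (t=0,i=7, bit2=0)
  nb ..#: next=#  (t=0,i=0, bit1=1)
  nb ...: next=#  (t=0,i=12, bit0=1)
  bits 00101011 = 43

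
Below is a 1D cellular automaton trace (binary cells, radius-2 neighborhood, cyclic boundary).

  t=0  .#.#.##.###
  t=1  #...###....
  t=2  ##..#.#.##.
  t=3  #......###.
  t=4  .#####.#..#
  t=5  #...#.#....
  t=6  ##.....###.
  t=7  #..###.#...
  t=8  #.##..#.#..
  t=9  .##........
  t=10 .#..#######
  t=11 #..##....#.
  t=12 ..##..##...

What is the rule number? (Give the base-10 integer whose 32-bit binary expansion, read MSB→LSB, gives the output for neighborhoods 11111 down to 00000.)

  [31] ##### => .  t=4,i=3
  [30] ####. => #  t=4,i=4
  [29] ###.# => .  t=0,i=10
  [28] ###.. => #  t=1,i=6
  [27] ##.## => .  t=0,i=7
  [26] ##.#. => #  t=0,i=0
  [25] ##..# => .  t=2,i=2
  [24] ##... => .  t=1,i=7
  [23] #.### => .  t=0,i=8
  [22] #.##. => #  t=0,i=5
  [21] #.#.# => .  t=0,i=1
  [20] #.#.. => .  t=3,i=0
  [19] #..## => #  t=7,i=2
  [18] #..#. => .  t=2,i=3
  [17] #...# => .  t=1,i=2
  [16] #.... => #  t=1,i=8
  [15] .#### => .  t=4,i=2
  [14] .###. => .  t=0,i=9
  [13] .##.# => #  t=0,i=6
  [12] .##.. => .  t=2,i=1
  [11] .#.## => #  t=0,i=4
  [10] .#.#. => .  t=0,i=2
  [9] .#..# => .  t=4,i=8
  [8] .#... => #  t=1,i=1
  [7] ..### => #  t=1,i=4
  [6] ..##. => #  t=9,i=1
  [5] ..#.# => .  t=2,i=4
  [4] ..#.. => #  t=1,i=0
  [3] ...## => .  t=1,i=3
  [2] ...#. => .  t=1,i=10
  [1] ....# => #  t=1,i=9
  [0] ..... => #  t=3,i=3
  bits 01010100010010010010100111010011 = 1414080979

1414080979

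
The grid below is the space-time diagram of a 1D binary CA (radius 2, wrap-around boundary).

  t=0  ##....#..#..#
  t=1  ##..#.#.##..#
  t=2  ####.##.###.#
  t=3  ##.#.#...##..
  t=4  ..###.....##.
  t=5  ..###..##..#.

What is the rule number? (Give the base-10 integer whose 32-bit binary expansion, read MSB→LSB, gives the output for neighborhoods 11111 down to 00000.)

3060061331

  #####|#  b31=1 t=2,i=1
  ####.|.  b30=0 t=2,i=2
  ###.#|#  b29=1 t=2,i=3
  ###..|#  b28=1 t=0,i=1
  ##.##|.  b27=0 t=2,i=4
  ##.#.|#  b26=1 t=3,i=2
  ##..#|#  b25=1 t=1,i=2
  ##...|.  b24=0 t=0,i=2
  #.###|.  b23=0 t=2,i=8
  #.##.|#  b22=1 t=1,i=8
  #.#.#|#  b21=1 t=1,i=6
  #.#..|.  b20=0 t=3,i=5
  #..##|.  b19=0 t=0,i=11
  #..#.|#  b18=1 t=0,i=8
  #...#|.  b17=0 t=3,i=7
  #....|.  b16=0 t=0,i=3
  .####|#  b15=1 t=2,i=0
  .###.|#  b14=1 t=0,i=0
  .##.#|.  b13=0 t=2,i=6
  .##..|#  b12=1 t=1,i=9
  .#.##|.  b11=0 t=1,i=7
  .#.#.|#  b10=1 t=1,i=5
  .#..#|.  b9=0 t=0,i=7
  .#...|.  b8=0 t=3,i=6
  ..###|#  b7=1 t=0,i=12
  ..##.|.  b6=0 t=3,i=0
  ..#.#|.  b5=0 t=1,i=4
  ..#..|#  b4=1 t=0,i=6
  ...##|.  b3=0 t=3,i=8
  ...#.|.  b2=0 t=0,i=5
  ....#|#  b1=1 t=0,i=4
  .....|#  b0=1 t=4,i=7
  bits 10110110011001001101010010010011 = 3060061331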